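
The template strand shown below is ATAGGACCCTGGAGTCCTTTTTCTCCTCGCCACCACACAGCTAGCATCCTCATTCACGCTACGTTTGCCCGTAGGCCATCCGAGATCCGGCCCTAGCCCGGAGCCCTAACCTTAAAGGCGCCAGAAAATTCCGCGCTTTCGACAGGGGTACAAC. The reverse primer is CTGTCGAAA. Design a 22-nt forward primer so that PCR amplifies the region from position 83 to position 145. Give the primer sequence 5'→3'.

The reverse primer's reverse complement TTTCGACAG matches the template at positions 137–145; the product starts at position 83.
The forward primer is identical to the top strand over positions 83–104: AGATCCGGCCCTAGCCCGGAGC.

5'-AGATCCGGCCCTAGCCCGGAGC-3'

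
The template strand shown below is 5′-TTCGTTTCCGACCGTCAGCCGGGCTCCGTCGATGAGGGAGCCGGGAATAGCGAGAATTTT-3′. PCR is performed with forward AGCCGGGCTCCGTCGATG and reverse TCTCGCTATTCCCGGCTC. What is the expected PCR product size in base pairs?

39 bp

Scanning the template, AGCCGGGCTCCGTCGATG occurs at positions 17–34; this primer anneals to the bottom strand there with its 3' end pointing downstream.
Reverse complement of the reverse primer: GAGCCGGGAATAGCGAGA. This occurs on the top strand at positions 38–55.
Amplicon spans positions 17–55: 39 bp.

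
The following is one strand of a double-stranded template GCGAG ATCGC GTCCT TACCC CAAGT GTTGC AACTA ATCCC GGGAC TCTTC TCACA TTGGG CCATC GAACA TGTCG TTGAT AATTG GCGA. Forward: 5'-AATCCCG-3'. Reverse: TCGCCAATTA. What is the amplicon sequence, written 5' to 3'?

The forward primer matches the template at positions 35–41.
The reverse primer's reverse complement is TAATTGGCGA, which matches the template at positions 80–89.
The product is the template from position 35 through 89 (55 bp).

5'-AATCCCGGGACTCTTCTCACATTGGGCCATCGAACATGTCGTTGATAATTGGCGA-3'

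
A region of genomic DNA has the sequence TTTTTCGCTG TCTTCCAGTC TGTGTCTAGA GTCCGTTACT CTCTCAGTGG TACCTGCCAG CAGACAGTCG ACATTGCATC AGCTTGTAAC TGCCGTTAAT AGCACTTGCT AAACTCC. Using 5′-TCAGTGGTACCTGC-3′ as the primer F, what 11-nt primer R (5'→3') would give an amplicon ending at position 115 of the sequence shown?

5'-AGTTTAGCAAG-3'

The forward primer binds at positions 44–57; the product's 3' end on the top strand is position 115.
The reverse primer anneals to the top strand over positions 105–115, i.e. to CTTGCTAAACT.
Its sequence written 5'→3' is the reverse complement: AGTTTAGCAAG.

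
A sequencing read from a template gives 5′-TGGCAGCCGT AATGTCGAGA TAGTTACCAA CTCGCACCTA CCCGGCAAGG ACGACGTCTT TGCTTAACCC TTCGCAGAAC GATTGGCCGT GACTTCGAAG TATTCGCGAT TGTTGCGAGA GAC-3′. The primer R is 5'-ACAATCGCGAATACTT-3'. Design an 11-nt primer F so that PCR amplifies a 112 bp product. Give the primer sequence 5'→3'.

The reverse primer's reverse complement AAGTATTCGCGATTGT matches the template at positions 98–113, so the product ends at position 113.
A 112 bp product then starts at position 113 − 112 + 1 = 2.
The forward primer is identical to the top strand there: GGCAGCCGTAA.

5'-GGCAGCCGTAA-3'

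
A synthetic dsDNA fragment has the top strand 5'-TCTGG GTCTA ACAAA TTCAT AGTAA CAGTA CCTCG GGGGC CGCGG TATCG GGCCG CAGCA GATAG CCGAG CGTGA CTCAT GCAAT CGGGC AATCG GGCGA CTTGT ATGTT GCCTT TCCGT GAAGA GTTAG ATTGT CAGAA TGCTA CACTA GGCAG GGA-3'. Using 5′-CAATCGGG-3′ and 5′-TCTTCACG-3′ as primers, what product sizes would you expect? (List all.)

44 bp, 36 bp

The forward primer CAATCGGG matches the top strand at positions 82–89, 90–97.
The reverse primer's reverse complement is CGTGAAGA, matching at positions 118–125.
Each forward site pairs with the reverse site to give a product ending at position 125: sizes 44, 36 bp.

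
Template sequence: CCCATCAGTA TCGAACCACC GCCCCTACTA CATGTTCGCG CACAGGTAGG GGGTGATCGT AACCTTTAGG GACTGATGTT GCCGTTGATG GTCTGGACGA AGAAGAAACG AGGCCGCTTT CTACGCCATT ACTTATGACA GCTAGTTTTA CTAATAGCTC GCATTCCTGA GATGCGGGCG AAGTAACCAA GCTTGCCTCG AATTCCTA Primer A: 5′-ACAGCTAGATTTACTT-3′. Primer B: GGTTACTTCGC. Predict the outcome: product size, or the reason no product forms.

Primer A (ACAGCTAGATTTACTT) does not match the top strand, and its reverse complement AAGTAAATCTAGCTGT does not match either.
With no annealing site for primer A, no amplification occurs.

No product — primer A has no binding site in the template.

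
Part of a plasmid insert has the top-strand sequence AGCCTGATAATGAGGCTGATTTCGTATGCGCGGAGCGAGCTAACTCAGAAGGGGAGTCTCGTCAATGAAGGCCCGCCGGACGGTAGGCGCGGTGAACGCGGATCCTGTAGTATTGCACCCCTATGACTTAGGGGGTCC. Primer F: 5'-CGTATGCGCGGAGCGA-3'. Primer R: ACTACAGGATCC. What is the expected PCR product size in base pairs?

89 bp

Scanning the template, CGTATGCGCGGAGCGA occurs at positions 23–38; this primer anneals to the bottom strand there with its 3' end pointing downstream.
Reverse complement of the reverse primer: GGATCCTGTAGT. This occurs on the top strand at positions 100–111.
The product runs from position 23 to position 111, so its length is 111 − 23 + 1 = 89 bp.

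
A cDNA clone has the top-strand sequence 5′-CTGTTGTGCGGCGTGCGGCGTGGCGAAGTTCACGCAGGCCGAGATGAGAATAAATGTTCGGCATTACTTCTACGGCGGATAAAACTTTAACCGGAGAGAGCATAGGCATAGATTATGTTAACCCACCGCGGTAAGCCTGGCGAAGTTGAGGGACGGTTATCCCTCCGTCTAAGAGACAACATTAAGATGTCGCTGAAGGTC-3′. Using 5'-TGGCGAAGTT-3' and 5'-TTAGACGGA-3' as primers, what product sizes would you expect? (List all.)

152 bp, 35 bp

The forward primer TGGCGAAGTT matches the top strand at positions 21–30, 138–147.
The reverse primer's reverse complement is TCCGTCTAA, matching at positions 164–172.
Each forward site pairs with the reverse site to give a product ending at position 172: sizes 152, 35 bp.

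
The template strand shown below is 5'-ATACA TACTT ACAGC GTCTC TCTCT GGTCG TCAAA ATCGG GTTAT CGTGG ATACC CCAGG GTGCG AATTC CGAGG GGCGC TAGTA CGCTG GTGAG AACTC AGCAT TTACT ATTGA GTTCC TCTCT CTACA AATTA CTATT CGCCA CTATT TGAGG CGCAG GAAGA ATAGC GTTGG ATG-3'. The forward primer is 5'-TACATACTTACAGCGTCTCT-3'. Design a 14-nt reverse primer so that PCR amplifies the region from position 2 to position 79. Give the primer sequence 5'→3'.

5'-CGCCCCTCGGAATT-3'

The product's 3' end on the top strand is position 79.
The reverse primer anneals to the top strand over positions 66–79, i.e. to AATTCCGAGGGGCG.
Its sequence written 5'→3' is the reverse complement: CGCCCCTCGGAATT.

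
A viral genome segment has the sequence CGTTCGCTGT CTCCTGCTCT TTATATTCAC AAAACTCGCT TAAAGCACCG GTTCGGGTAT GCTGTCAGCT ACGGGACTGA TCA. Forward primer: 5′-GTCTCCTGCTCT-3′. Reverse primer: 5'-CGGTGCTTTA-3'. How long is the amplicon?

Scanning the template, GTCTCCTGCTCT occurs at positions 9–20; this primer anneals to the bottom strand there with its 3' end pointing downstream.
Reverse complement of the reverse primer: TAAAGCACCG. This occurs on the top strand at positions 41–50.
The product runs from position 9 to position 50, so its length is 50 − 9 + 1 = 42 bp.

42 bp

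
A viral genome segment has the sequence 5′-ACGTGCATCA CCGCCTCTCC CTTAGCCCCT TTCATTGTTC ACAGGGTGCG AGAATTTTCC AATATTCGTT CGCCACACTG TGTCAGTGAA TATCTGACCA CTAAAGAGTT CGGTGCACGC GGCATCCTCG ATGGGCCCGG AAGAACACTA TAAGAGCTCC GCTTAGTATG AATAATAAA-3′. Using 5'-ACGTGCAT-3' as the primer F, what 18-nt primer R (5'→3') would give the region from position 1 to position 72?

5'-CGAACGAATATTGGAAAA-3'

The product's 3' end on the top strand is position 72.
The reverse primer anneals to the top strand over positions 55–72, i.e. to TTTTCCAATATTCGTTCG.
Its sequence written 5'→3' is the reverse complement: CGAACGAATATTGGAAAA.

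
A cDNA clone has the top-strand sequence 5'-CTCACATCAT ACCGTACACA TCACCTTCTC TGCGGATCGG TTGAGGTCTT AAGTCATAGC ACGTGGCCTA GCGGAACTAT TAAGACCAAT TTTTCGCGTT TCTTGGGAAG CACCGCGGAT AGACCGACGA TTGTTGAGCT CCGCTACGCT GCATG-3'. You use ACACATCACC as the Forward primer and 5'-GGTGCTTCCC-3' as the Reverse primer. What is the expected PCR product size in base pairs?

99 bp

Forward primer ACACATCACC is found on the top strand at positions 16–25.
Reverse complement of the reverse primer: GGGAAGCACC. This occurs on the top strand at positions 105–114.
Product length = (reverse-primer end) − (forward-primer start) + 1 = 114 − 16 + 1 = 99 bp.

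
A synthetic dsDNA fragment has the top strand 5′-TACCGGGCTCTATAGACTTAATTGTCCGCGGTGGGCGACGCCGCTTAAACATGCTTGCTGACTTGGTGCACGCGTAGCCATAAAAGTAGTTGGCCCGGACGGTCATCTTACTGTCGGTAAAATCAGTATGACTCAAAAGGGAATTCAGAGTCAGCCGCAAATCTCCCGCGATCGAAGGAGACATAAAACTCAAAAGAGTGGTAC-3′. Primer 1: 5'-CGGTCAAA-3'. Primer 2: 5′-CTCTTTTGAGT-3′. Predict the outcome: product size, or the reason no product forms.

Primer 1 (CGGTCAAA) does not match the top strand, and its reverse complement TTTGACCG does not match either.
With no annealing site for primer 1, no amplification occurs.

No product — primer 1 has no binding site in the template.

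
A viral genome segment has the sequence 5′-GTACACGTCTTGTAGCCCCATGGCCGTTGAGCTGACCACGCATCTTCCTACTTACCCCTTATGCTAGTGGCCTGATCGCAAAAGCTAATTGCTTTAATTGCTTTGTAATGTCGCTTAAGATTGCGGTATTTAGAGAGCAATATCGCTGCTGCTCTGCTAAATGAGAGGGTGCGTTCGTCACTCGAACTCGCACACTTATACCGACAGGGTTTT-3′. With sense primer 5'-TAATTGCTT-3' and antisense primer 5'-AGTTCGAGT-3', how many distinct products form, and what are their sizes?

The forward primer TAATTGCTT matches the top strand at positions 86–94, 95–103.
The reverse primer's reverse complement is ACTCGAACT, matching at positions 180–188.
Each forward site pairs with the reverse site to give a product ending at position 188: sizes 103, 94 bp.

Two products: 103 bp, 94 bp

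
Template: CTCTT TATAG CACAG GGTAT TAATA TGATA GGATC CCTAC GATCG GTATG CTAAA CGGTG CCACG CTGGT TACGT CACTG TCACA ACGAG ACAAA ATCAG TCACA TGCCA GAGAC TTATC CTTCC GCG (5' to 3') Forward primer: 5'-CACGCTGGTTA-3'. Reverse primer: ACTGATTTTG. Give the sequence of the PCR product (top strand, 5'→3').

5'-CACGCTGGTTACGTCACTGTCACAACGAGACAAAATCAGT-3'

Forward primer CACGCTGGTTA is found on the top strand at positions 62–72.
The reverse primer's reverse complement is CAAAATCAGT, which matches the template at positions 92–101.
The product is the template from position 62 through 101 (40 bp).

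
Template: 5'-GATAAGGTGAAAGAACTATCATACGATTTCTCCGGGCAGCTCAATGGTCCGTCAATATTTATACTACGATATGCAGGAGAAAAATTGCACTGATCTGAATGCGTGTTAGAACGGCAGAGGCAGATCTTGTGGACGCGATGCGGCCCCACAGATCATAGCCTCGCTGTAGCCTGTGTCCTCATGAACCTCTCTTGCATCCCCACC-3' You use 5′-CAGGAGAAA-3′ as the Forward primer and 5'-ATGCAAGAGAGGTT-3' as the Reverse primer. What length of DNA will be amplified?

124 bp

Scanning the template, CAGGAGAAA occurs at positions 74–82; this primer anneals to the bottom strand there with its 3' end pointing downstream.
The reverse primer's reverse complement is AACCTCTCTTGCAT, which matches the template at positions 184–197.
Product length = (reverse-primer end) − (forward-primer start) + 1 = 197 − 74 + 1 = 124 bp.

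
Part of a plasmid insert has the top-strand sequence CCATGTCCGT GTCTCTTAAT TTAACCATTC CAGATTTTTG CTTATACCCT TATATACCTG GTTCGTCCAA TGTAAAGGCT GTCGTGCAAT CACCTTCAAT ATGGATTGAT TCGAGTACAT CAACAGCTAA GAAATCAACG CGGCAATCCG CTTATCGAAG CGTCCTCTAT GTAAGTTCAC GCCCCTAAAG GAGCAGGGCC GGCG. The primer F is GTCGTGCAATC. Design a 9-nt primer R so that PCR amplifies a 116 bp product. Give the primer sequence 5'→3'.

The forward primer binds at positions 81–91, so a 116 bp product ends at position 81 + 116 − 1 = 196.
The reverse primer anneals to the top strand over positions 188–196, i.e. to AAGGAGCAG.
Its sequence written 5'→3' is the reverse complement: CTGCTCCTT.

5'-CTGCTCCTT-3'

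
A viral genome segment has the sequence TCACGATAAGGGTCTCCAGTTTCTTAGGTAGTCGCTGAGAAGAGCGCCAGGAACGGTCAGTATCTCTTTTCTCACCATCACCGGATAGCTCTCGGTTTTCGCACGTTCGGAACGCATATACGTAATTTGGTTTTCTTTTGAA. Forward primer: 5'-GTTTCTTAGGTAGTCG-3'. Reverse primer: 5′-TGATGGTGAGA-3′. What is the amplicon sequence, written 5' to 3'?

Scanning the template, GTTTCTTAGGTAGTCG occurs at positions 19–34; this primer anneals to the bottom strand there with its 3' end pointing downstream.
The reverse primer's reverse complement is TCTCACCATCA, which matches the template at positions 70–80.
The product is the template from position 19 through 80 (62 bp).

5'-GTTTCTTAGGTAGTCGCTGAGAAGAGCGCCAGGAACGGTCAGTATCTCTTTTCTCACCATCA-3'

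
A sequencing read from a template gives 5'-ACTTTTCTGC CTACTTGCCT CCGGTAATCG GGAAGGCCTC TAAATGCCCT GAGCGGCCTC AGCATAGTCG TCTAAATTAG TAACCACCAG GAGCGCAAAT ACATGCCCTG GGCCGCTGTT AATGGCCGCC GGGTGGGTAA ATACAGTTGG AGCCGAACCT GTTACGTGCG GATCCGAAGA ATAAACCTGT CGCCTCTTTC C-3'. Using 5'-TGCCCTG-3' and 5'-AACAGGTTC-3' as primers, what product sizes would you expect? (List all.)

The forward primer TGCCCTG matches the top strand at positions 45–51, 104–110.
The reverse primer's reverse complement is GAACCTGTT, matching at positions 155–163.
Each forward site pairs with the reverse site to give a product ending at position 163: sizes 119, 60 bp.

119 bp, 60 bp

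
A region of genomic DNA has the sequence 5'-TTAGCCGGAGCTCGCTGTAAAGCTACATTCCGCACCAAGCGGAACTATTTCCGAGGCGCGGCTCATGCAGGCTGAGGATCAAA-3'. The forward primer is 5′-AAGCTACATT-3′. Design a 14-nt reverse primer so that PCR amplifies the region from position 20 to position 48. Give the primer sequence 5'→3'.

5'-ATAGTTCCGCTTGG-3'

The product's 3' end on the top strand is position 48.
The reverse primer anneals to the top strand over positions 35–48, i.e. to CCAAGCGGAACTAT.
Its sequence written 5'→3' is the reverse complement: ATAGTTCCGCTTGG.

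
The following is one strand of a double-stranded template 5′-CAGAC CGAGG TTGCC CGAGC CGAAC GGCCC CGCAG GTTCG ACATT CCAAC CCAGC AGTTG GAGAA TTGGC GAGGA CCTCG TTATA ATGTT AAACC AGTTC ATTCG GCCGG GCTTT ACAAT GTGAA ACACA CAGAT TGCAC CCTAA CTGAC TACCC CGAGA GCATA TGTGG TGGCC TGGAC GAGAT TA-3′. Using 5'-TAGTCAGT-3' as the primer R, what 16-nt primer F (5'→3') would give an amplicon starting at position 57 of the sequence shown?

5'-GTTGGAGAATTGGCGA-3'

The reverse primer's reverse complement ACTGACTA matches the template at positions 145–152; the product starts at position 57.
The forward primer is identical to the top strand over positions 57–72: GTTGGAGAATTGGCGA.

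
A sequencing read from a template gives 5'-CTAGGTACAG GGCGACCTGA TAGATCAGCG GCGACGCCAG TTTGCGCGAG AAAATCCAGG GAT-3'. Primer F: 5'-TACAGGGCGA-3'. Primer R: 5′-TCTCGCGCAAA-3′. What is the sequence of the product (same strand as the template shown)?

5'-TACAGGGCGACCTGATAGATCAGCGGCGACGCCAGTTTGCGCGAGA-3'

The forward primer matches the template at positions 6–15.
Reverse complement of the reverse primer: TTTGCGCGAGA. This occurs on the top strand at positions 41–51.
The product is the template from position 6 through 51 (46 bp).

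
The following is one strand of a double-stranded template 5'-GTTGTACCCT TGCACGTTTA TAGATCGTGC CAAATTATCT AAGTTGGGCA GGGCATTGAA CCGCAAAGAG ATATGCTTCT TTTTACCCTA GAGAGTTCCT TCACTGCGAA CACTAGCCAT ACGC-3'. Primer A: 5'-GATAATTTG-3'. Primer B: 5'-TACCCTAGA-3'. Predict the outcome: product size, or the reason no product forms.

No product — the primers' 3' ends point away from each other.

Primer A (GATAATTTG) has reverse complement CAAATTATC, which matches the top strand at positions 31–39; primer A anneals to the top strand there with its 3' end pointing upstream toward position 31.
Primer B (TACCCTAGA) matches the top strand directly at positions 84–92; it anneals to the bottom strand with its 3' end pointing downstream toward position 92.
The 3' ends diverge (primer A extends toward position 1, primer B toward position 124), so the primers never converge on a shared product.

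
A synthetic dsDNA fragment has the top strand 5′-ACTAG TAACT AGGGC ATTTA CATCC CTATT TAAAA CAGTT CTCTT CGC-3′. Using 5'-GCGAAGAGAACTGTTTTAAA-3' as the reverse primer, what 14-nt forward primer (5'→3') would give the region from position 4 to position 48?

5'-AGTAACTAGGGCAT-3'

The reverse primer's reverse complement TTTAAAACAGTTCTCTTCGC matches the template at positions 29–48; the product starts at position 4.
The forward primer is identical to the top strand over positions 4–17: AGTAACTAGGGCAT.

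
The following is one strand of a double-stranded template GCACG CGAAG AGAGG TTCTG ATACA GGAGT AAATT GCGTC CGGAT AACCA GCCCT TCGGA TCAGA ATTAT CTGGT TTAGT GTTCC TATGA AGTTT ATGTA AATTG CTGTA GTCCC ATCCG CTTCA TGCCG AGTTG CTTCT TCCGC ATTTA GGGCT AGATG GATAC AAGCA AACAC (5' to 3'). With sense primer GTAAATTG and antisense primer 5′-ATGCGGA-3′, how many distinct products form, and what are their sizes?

Two products: 119 bp, 50 bp

The forward primer GTAAATTG matches the top strand at positions 29–36, 98–105.
The reverse primer's reverse complement is TCCGCAT, matching at positions 141–147.
Each forward site pairs with the reverse site to give a product ending at position 147: sizes 119, 50 bp.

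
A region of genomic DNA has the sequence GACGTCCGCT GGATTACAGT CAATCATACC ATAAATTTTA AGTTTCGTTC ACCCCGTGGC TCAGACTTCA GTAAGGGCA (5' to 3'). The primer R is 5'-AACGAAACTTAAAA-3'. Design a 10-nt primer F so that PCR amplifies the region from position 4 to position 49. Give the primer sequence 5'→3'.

The reverse primer's reverse complement TTTTAAGTTTCGTT matches the template at positions 36–49; the product starts at position 4.
The forward primer is identical to the top strand over positions 4–13: GTCCGCTGGA.

5'-GTCCGCTGGA-3'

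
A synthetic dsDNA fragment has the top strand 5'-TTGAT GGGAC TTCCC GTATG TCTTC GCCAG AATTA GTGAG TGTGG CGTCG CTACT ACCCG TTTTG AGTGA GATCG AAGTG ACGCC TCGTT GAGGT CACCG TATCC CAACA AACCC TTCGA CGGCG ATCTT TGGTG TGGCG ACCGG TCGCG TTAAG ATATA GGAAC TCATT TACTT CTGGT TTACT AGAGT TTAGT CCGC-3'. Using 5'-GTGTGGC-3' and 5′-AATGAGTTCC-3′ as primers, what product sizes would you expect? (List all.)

The forward primer GTGTGGC matches the top strand at positions 40–46, 133–139.
The reverse primer's reverse complement is GGAACTCATT, matching at positions 161–170.
Each forward site pairs with the reverse site to give a product ending at position 170: sizes 131, 38 bp.

131 bp, 38 bp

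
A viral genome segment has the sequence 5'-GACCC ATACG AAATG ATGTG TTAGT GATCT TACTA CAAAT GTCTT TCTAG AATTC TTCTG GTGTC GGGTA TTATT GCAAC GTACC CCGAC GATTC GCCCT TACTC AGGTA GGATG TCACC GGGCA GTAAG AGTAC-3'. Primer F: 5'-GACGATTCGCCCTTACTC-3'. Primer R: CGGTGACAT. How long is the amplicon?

34 bp

Scanning the template, GACGATTCGCCCTTACTC occurs at positions 88–105; this primer anneals to the bottom strand there with its 3' end pointing downstream.
Taking the reverse complement of CGGTGACAT gives ATGTCACCG, found at positions 113–121 on the template; the primer anneals here to the top strand with its 3' end pointing upstream.
Amplicon spans positions 88–121: 34 bp.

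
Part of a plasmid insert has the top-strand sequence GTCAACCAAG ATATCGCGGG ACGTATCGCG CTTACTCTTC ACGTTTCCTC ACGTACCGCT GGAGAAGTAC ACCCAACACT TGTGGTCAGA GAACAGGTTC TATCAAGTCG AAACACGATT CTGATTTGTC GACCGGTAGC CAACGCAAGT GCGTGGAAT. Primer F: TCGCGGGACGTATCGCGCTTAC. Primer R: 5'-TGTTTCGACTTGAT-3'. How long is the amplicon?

102 bp

The forward primer matches the template at positions 14–35.
The reverse primer's reverse complement is ATCAAGTCGAAACA, which matches the template at positions 102–115.
The product runs from position 14 to position 115, so its length is 115 − 14 + 1 = 102 bp.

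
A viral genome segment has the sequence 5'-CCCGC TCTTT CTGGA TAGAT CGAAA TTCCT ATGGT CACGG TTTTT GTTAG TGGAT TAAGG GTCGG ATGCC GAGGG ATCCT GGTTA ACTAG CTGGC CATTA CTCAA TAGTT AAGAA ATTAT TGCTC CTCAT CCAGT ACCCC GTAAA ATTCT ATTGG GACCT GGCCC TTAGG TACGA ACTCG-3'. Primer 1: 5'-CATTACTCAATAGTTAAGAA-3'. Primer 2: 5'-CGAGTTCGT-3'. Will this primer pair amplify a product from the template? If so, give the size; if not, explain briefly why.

Yes — an 85 bp product.

Primer 1 (CATTACTCAATAGTTAAGAA) matches the top strand at positions 96–115; it acts as a forward primer.
Primer 2's reverse complement is ACGAACTCG, matching the top strand at positions 172–180; it acts as a reverse primer.
The 3' ends face each other across positions 96–180, giving an 85 bp product.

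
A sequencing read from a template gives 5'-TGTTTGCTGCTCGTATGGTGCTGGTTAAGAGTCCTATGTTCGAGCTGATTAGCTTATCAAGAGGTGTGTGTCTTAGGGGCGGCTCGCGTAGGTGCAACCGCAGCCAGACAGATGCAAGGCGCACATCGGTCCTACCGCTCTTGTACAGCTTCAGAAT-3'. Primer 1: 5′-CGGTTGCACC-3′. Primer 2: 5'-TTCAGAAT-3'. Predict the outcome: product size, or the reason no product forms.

Primer 1 (CGGTTGCACC) has reverse complement GGTGCAACCG, which matches the top strand at positions 91–100; primer 1 anneals to the top strand there with its 3' end pointing upstream toward position 91.
Primer 2 (TTCAGAAT) matches the top strand directly at positions 150–157; it anneals to the bottom strand with its 3' end pointing downstream toward position 157.
The 3' ends diverge (primer 1 extends toward position 1, primer 2 toward position 157), so the primers never converge on a shared product.

No product — the primers' 3' ends point away from each other.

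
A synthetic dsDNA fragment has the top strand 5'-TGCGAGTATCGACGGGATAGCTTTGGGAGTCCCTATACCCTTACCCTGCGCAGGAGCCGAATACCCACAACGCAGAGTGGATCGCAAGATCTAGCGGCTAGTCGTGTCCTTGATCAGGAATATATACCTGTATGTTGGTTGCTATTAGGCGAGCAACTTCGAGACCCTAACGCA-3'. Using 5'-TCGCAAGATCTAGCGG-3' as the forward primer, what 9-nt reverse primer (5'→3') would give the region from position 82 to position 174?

5'-TGCGTTAGG-3'

The product's 3' end on the top strand is position 174.
The reverse primer anneals to the top strand over positions 166–174, i.e. to CCTAACGCA.
Its sequence written 5'→3' is the reverse complement: TGCGTTAGG.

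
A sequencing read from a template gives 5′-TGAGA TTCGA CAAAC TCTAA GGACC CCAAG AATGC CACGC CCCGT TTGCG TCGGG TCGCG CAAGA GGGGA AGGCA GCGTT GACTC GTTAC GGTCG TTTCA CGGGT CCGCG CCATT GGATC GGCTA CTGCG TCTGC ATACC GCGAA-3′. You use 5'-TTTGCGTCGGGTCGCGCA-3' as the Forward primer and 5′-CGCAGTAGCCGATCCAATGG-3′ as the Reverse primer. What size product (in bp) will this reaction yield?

86 bp

The forward primer matches the template at positions 45–62.
Reverse complement of the reverse primer: CCATTGGATCGGCTACTGCG. This occurs on the top strand at positions 111–130.
Product length = (reverse-primer end) − (forward-primer start) + 1 = 130 − 45 + 1 = 86 bp.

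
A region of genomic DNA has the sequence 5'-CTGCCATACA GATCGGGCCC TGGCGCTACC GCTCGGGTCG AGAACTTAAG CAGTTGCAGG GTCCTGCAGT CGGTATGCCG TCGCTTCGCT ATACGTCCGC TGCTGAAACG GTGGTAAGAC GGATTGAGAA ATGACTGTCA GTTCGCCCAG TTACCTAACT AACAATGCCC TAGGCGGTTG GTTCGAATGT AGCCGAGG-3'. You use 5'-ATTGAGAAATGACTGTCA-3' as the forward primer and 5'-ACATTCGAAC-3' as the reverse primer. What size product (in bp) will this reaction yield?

68 bp

The forward primer matches the template at positions 123–140.
Taking the reverse complement of ACATTCGAAC gives GTTCGAATGT, found at positions 181–190 on the template; the primer anneals here to the top strand with its 3' end pointing upstream.
The product runs from position 123 to position 190, so its length is 190 − 123 + 1 = 68 bp.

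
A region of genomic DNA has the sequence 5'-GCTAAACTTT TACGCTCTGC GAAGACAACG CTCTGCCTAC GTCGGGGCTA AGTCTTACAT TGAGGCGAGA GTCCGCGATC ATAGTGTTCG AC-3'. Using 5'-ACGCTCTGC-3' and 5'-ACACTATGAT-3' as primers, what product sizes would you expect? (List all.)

The forward primer ACGCTCTGC matches the top strand at positions 12–20, 28–36.
The reverse primer's reverse complement is ATCATAGTGT, matching at positions 78–87.
Each forward site pairs with the reverse site to give a product ending at position 87: sizes 76, 60 bp.

76 bp, 60 bp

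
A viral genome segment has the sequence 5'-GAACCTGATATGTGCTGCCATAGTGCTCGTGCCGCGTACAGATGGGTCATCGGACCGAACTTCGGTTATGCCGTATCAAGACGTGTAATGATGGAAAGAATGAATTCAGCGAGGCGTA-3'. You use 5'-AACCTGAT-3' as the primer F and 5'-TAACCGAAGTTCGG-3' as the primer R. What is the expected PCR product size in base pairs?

67 bp

Scanning the template, AACCTGAT occurs at positions 2–9; this primer anneals to the bottom strand there with its 3' end pointing downstream.
Taking the reverse complement of TAACCGAAGTTCGG gives CCGAACTTCGGTTA, found at positions 55–68 on the template; the primer anneals here to the top strand with its 3' end pointing upstream.
Product length = (reverse-primer end) − (forward-primer start) + 1 = 68 − 2 + 1 = 67 bp.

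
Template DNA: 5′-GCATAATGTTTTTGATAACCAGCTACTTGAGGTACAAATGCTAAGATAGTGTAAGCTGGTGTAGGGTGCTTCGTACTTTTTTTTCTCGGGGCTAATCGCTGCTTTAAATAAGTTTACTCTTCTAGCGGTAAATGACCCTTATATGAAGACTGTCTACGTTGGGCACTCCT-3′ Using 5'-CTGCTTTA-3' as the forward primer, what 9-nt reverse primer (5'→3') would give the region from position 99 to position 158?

5'-CGTAGACAG-3'

The product's 3' end on the top strand is position 158.
The reverse primer anneals to the top strand over positions 150–158, i.e. to CTGTCTACG.
Its sequence written 5'→3' is the reverse complement: CGTAGACAG.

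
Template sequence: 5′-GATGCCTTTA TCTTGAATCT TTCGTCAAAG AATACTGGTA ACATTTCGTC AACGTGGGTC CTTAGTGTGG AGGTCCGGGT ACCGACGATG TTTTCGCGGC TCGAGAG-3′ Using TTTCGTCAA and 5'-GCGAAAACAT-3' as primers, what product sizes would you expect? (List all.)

The forward primer TTTCGTCAA matches the top strand at positions 20–28, 44–52.
The reverse primer's reverse complement is ATGTTTTCGC, matching at positions 88–97.
Each forward site pairs with the reverse site to give a product ending at position 97: sizes 78, 54 bp.

78 bp, 54 bp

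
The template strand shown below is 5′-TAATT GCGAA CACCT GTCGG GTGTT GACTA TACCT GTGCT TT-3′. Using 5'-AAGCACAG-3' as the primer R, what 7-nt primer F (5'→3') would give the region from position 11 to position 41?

5'-CACCTGT-3'

The reverse primer's reverse complement CTGTGCTT matches the template at positions 34–41; the product starts at position 11.
The forward primer is identical to the top strand over positions 11–17: CACCTGT.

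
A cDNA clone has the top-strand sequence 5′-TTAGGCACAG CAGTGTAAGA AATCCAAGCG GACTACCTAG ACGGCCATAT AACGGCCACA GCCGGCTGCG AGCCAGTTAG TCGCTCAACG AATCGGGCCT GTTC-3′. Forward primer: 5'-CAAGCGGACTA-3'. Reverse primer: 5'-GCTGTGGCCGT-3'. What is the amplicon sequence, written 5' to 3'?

The forward primer matches the template at positions 25–35.
The reverse primer's reverse complement is ACGGCCACAGC, which matches the template at positions 52–62.
The product is the template from position 25 through 62 (38 bp).

5'-CAAGCGGACTACCTAGACGGCCATATAACGGCCACAGC-3'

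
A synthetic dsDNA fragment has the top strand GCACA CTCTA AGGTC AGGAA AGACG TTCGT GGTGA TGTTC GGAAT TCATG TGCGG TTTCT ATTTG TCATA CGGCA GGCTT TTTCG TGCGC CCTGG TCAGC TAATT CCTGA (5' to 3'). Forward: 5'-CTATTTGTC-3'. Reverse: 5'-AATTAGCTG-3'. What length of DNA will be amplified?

The forward primer matches the template at positions 59–67.
Taking the reverse complement of AATTAGCTG gives CAGCTAATT, found at positions 97–105 on the template; the primer anneals here to the top strand with its 3' end pointing upstream.
The product runs from position 59 to position 105, so its length is 105 − 59 + 1 = 47 bp.

47 bp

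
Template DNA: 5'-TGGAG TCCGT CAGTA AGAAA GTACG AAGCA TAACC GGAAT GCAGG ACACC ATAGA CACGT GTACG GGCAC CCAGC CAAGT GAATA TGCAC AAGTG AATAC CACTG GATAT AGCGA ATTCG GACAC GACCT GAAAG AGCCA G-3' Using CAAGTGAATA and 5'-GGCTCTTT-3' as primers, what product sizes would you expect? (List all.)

64 bp, 50 bp

The forward primer CAAGTGAATA matches the top strand at positions 76–85, 90–99.
The reverse primer's reverse complement is AAAGAGCC, matching at positions 132–139.
Each forward site pairs with the reverse site to give a product ending at position 139: sizes 64, 50 bp.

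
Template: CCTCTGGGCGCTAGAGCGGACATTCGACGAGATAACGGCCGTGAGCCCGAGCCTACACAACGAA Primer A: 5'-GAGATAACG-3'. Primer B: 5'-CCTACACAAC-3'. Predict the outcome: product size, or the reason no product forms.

Primer A (GAGATAACG) matches the top strand at positions 29–37 (3' end points downstream).
Primer B (CCTACACAAC) also matches the top strand directly, at positions 52–61 — its reverse complement GTTGTGTAGG is not present.
Both primers anneal to the bottom strand with 3' ends pointing the same way, so neither can prime synthesis back toward the other.

No product — both primers anneal to the same strand and extend in the same direction.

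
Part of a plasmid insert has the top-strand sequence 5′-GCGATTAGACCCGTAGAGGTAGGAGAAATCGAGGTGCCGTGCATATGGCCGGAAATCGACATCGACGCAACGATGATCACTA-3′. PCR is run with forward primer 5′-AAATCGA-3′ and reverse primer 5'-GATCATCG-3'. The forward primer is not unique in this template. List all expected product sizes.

53 bp, 26 bp

The forward primer AAATCGA matches the top strand at positions 26–32, 53–59.
The reverse primer's reverse complement is CGATGATC, matching at positions 71–78.
Each forward site pairs with the reverse site to give a product ending at position 78: sizes 53, 26 bp.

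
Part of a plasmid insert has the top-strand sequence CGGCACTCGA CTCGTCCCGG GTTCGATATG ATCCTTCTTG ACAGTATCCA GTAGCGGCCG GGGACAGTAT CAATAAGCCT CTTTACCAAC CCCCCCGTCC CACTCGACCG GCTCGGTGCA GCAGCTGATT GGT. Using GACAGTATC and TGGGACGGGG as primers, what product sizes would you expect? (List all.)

63 bp, 40 bp

The forward primer GACAGTATC matches the top strand at positions 40–48, 63–71.
The reverse primer's reverse complement is CCCCGTCCCA, matching at positions 93–102.
Each forward site pairs with the reverse site to give a product ending at position 102: sizes 63, 40 bp.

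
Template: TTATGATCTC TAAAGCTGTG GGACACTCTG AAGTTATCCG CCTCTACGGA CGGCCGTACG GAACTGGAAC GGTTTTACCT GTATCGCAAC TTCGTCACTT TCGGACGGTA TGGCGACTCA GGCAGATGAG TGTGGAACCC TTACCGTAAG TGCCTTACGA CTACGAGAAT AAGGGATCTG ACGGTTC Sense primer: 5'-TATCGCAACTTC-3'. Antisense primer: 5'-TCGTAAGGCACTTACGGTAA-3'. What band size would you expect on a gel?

79 bp

Scanning the template, TATCGCAACTTC occurs at positions 82–93; this primer anneals to the bottom strand there with its 3' end pointing downstream.
Reverse complement of the reverse primer: TTACCGTAAGTGCCTTACGA. This occurs on the top strand at positions 141–160.
The product runs from position 82 to position 160, so its length is 160 − 82 + 1 = 79 bp.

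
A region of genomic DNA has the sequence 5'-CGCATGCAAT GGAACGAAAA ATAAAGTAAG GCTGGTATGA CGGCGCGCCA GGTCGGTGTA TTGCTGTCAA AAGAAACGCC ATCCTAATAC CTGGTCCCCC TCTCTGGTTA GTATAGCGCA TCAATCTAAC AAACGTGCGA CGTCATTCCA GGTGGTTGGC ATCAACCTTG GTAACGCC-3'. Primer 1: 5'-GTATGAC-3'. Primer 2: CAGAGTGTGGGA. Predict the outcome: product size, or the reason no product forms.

Primer 2 (CAGAGTGTGGGA) does not match the top strand, and its reverse complement TCCCACACTCTG does not match either.
With no annealing site for primer 2, no amplification occurs.

No product — primer 2 has no binding site in the template.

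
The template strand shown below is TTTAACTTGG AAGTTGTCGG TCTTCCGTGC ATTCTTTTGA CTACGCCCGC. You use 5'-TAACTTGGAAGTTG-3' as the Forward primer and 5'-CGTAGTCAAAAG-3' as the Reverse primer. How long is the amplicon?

Scanning the template, TAACTTGGAAGTTG occurs at positions 3–16; this primer anneals to the bottom strand there with its 3' end pointing downstream.
Reverse complement of the reverse primer: CTTTTGACTACG. This occurs on the top strand at positions 34–45.
The product runs from position 3 to position 45, so its length is 45 − 3 + 1 = 43 bp.

43 bp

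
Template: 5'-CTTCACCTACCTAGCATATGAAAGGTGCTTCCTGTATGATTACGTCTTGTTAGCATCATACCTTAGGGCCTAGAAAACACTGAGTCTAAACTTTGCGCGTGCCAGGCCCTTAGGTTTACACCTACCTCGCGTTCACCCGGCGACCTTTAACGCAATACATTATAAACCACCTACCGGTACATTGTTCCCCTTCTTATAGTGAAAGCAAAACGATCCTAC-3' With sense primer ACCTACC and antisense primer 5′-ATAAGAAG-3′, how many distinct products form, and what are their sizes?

Three products: 193 bp, 78 bp, 29 bp

The forward primer ACCTACC matches the top strand at positions 5–11, 120–126, 169–175.
The reverse primer's reverse complement is CTTCTTAT, matching at positions 190–197.
Each forward site pairs with the reverse site to give a product ending at position 197: sizes 193, 78, 29 bp.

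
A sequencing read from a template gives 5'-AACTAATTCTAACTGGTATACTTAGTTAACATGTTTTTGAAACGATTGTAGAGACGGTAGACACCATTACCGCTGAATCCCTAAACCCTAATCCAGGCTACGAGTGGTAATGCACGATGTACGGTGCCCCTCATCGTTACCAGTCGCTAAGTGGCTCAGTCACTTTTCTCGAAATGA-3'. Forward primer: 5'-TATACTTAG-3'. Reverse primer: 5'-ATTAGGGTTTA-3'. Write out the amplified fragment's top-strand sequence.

Scanning the template, TATACTTAG occurs at positions 17–25; this primer anneals to the bottom strand there with its 3' end pointing downstream.
Reverse complement of the reverse primer: TAAACCCTAAT. This occurs on the top strand at positions 82–92.
The product is the template from position 17 through 92 (76 bp).

5'-TATACTTAGTTAACATGTTTTTGAAACGATTGTAGAGACGGTAGACACCATTACCGCTGAATCCCTAAACCCTAAT-3'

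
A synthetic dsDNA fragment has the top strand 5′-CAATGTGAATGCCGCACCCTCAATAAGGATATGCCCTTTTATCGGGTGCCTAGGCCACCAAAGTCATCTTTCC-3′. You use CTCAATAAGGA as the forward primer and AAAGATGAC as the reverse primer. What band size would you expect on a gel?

Scanning the template, CTCAATAAGGA occurs at positions 19–29; this primer anneals to the bottom strand there with its 3' end pointing downstream.
Reverse complement of the reverse primer: GTCATCTTT. This occurs on the top strand at positions 63–71.
Product length = (reverse-primer end) − (forward-primer start) + 1 = 71 − 19 + 1 = 53 bp.

53 bp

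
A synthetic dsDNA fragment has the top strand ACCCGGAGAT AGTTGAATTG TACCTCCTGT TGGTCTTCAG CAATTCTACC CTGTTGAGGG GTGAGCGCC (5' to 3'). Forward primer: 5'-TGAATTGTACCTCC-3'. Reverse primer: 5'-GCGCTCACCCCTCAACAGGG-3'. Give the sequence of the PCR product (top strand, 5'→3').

Scanning the template, TGAATTGTACCTCC occurs at positions 14–27; this primer anneals to the bottom strand there with its 3' end pointing downstream.
Reverse complement of the reverse primer: CCCTGTTGAGGGGTGAGCGC. This occurs on the top strand at positions 49–68.
The product is the template from position 14 through 68 (55 bp).

5'-TGAATTGTACCTCCTGTTGGTCTTCAGCAATTCTACCCTGTTGAGGGGTGAGCGC-3'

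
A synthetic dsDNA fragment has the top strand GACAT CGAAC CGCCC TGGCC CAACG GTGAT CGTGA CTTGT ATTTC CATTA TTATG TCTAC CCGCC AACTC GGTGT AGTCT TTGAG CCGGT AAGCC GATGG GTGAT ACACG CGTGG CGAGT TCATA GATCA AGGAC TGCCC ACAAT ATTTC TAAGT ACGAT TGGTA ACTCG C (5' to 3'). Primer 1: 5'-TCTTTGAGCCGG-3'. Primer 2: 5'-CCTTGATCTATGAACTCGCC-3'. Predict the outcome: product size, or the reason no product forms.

Primer 1 (TCTTTGAGCCGG) matches the top strand at positions 78–89; it acts as a forward primer.
Primer 2's reverse complement is GGCGAGTTCATAGATCAAGG, matching the top strand at positions 114–133; it acts as a reverse primer.
The 3' ends face each other across positions 78–133, giving a 56 bp product.

Yes — a 56 bp product.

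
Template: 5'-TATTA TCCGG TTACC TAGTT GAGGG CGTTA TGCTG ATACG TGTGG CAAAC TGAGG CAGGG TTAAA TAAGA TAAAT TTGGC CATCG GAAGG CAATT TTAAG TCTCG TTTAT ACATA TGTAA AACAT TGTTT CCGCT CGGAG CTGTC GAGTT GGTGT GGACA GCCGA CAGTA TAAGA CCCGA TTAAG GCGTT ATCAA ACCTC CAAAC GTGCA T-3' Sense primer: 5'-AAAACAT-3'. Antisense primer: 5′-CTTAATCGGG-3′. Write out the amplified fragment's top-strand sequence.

Scanning the template, AAAACAT occurs at positions 119–125; this primer anneals to the bottom strand there with its 3' end pointing downstream.
Taking the reverse complement of CTTAATCGGG gives CCCGATTAAG, found at positions 176–185 on the template; the primer anneals here to the top strand with its 3' end pointing upstream.
The product is the template from position 119 through 185 (67 bp).

5'-AAAACATTGTTTCCGCTCGGAGCTGTCGAGTTGGTGTGGACAGCCGACAGTATAAGACCCGATTAAG-3'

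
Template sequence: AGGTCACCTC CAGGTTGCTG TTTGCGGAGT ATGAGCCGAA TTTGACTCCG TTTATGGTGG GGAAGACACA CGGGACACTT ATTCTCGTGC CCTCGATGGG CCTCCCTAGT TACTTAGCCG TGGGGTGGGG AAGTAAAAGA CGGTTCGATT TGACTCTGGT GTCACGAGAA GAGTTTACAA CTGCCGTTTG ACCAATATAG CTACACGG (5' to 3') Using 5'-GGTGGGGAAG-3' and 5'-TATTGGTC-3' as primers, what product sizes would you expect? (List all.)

142 bp, 74 bp

The forward primer GGTGGGGAAG matches the top strand at positions 56–65, 124–133.
The reverse primer's reverse complement is GACCAATA, matching at positions 190–197.
Each forward site pairs with the reverse site to give a product ending at position 197: sizes 142, 74 bp.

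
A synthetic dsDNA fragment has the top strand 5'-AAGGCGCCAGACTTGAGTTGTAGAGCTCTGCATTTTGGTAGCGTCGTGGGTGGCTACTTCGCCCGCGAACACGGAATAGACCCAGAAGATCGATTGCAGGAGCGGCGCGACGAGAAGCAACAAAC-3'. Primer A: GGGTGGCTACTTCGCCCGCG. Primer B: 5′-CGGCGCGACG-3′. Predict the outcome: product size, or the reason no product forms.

No product — both primers anneal to the same strand and extend in the same direction.

Primer A (GGGTGGCTACTTCGCCCGCG) matches the top strand at positions 48–67 (3' end points downstream).
Primer B (CGGCGCGACG) also matches the top strand directly, at positions 103–112 — its reverse complement CGTCGCGCCG is not present.
Both primers anneal to the bottom strand with 3' ends pointing the same way, so neither can prime synthesis back toward the other.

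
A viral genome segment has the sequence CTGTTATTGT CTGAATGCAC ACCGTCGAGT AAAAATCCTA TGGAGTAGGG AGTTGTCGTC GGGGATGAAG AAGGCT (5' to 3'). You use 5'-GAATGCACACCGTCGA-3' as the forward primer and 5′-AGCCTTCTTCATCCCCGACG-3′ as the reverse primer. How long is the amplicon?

64 bp

Forward primer GAATGCACACCGTCGA is found on the top strand at positions 13–28.
Taking the reverse complement of AGCCTTCTTCATCCCCGACG gives CGTCGGGGATGAAGAAGGCT, found at positions 57–76 on the template; the primer anneals here to the top strand with its 3' end pointing upstream.
The product runs from position 13 to position 76, so its length is 76 − 13 + 1 = 64 bp.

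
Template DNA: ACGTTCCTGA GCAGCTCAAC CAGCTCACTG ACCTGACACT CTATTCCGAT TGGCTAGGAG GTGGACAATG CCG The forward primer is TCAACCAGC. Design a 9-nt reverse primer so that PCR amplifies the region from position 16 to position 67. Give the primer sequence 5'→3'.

The product's 3' end on the top strand is position 67.
The reverse primer anneals to the top strand over positions 59–67, i.e. to AGGTGGACA.
Its sequence written 5'→3' is the reverse complement: TGTCCACCT.

5'-TGTCCACCT-3'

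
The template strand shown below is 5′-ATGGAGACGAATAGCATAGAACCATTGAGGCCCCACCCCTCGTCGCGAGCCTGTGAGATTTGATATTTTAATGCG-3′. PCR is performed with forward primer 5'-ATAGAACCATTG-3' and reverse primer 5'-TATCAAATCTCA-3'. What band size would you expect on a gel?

50 bp

Scanning the template, ATAGAACCATTG occurs at positions 16–27; this primer anneals to the bottom strand there with its 3' end pointing downstream.
Taking the reverse complement of TATCAAATCTCA gives TGAGATTTGATA, found at positions 54–65 on the template; the primer anneals here to the top strand with its 3' end pointing upstream.
The product runs from position 16 to position 65, so its length is 65 − 16 + 1 = 50 bp.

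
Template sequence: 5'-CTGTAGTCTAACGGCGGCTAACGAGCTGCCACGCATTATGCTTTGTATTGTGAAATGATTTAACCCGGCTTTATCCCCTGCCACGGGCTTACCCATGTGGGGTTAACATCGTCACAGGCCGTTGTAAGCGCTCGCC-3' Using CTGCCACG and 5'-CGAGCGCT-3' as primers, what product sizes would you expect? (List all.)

The forward primer CTGCCACG matches the top strand at positions 26–33, 78–85.
The reverse primer's reverse complement is AGCGCTCG, matching at positions 127–134.
Each forward site pairs with the reverse site to give a product ending at position 134: sizes 109, 57 bp.

109 bp, 57 bp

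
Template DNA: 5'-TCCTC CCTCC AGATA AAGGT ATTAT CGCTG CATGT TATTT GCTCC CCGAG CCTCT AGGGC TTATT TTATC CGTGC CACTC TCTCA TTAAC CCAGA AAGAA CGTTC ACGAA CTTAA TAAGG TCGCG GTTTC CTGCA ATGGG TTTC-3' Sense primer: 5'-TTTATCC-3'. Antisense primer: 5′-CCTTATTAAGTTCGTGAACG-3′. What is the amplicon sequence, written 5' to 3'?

5'-TTTATCCGTGCCACTCTCTCATTAACCCAGAAAGAACGTTCACGAACTTAATAAGG-3'

Forward primer TTTATCC is found on the top strand at positions 65–71.
Reverse complement of the reverse primer: CGTTCACGAACTTAATAAGG. This occurs on the top strand at positions 101–120.
The product is the template from position 65 through 120 (56 bp).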